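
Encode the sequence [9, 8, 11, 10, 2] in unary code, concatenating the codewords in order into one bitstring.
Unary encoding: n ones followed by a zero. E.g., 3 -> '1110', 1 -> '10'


Encode each number as n ones followed by a terminating 0:
  9 -> 1111111110 (10 bits)
  8 -> 111111110 (9 bits)
  11 -> 111111111110 (12 bits)
  10 -> 11111111110 (11 bits)
  2 -> 110 (3 bits)
Total length = 10 + 9 + 12 + 11 + 3 = 45 bits.

Unary([9, 8, 11, 10, 2]) = 111111111011111111011111111111011111111110110 (45 bits)


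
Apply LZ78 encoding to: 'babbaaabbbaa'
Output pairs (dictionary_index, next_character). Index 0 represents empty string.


LZ78 encoding steps:
Dictionary: {0: ''}
Step 1: w='' (idx 0), next='b' -> output (0, 'b'), add 'b' as idx 1
Step 2: w='' (idx 0), next='a' -> output (0, 'a'), add 'a' as idx 2
Step 3: w='b' (idx 1), next='b' -> output (1, 'b'), add 'bb' as idx 3
Step 4: w='a' (idx 2), next='a' -> output (2, 'a'), add 'aa' as idx 4
Step 5: w='a' (idx 2), next='b' -> output (2, 'b'), add 'ab' as idx 5
Step 6: w='bb' (idx 3), next='a' -> output (3, 'a'), add 'bba' as idx 6
Step 7: w='a' (idx 2), end of input -> output (2, '')


Encoded: [(0, 'b'), (0, 'a'), (1, 'b'), (2, 'a'), (2, 'b'), (3, 'a'), (2, '')]


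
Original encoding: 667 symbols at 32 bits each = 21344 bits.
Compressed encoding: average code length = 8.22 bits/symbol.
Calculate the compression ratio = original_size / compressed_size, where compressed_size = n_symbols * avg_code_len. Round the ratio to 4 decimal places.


original_size = n_symbols * orig_bits = 667 * 32 = 21344 bits
compressed_size = n_symbols * avg_code_len = 667 * 8.22 = 5482.74 bits
ratio = original_size / compressed_size = 21344 / 5482.74 = 3.8929

Compression ratio = 3.8929


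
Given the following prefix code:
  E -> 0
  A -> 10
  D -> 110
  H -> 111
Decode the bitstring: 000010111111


Decoding step by step:
Bits 0 -> E
Bits 0 -> E
Bits 0 -> E
Bits 0 -> E
Bits 10 -> A
Bits 111 -> H
Bits 111 -> H


Decoded message: EEEEAHH


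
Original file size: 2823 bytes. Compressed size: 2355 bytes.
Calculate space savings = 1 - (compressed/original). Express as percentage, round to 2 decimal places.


ratio = compressed/original = 2355/2823 = 0.834219
savings = 1 - ratio = 1 - 0.834219 = 0.165781
as a percentage: 0.165781 * 100 = 16.58%

Space savings = 1 - 2355/2823 = 16.58%


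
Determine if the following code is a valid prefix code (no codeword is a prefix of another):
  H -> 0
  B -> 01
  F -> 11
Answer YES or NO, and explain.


Checking each pair (does one codeword prefix another?):
  H='0' vs B='01': prefix -- VIOLATION

NO -- this is NOT a valid prefix code. H (0) is a prefix of B (01).


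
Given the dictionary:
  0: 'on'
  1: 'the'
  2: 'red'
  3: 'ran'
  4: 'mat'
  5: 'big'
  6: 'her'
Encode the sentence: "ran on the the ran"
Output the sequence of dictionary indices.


Look up each word in the dictionary:
  'ran' -> 3
  'on' -> 0
  'the' -> 1
  'the' -> 1
  'ran' -> 3

Encoded: [3, 0, 1, 1, 3]


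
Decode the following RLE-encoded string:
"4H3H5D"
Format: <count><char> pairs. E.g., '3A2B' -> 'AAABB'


Expanding each <count><char> pair:
  4H -> 'HHHH'
  3H -> 'HHH'
  5D -> 'DDDDD'

Decoded = HHHHHHHDDDDD


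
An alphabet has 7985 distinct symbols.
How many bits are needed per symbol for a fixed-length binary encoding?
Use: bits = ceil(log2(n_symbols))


log2(7985) = 12.9631
Bracket: 2^12 = 4096 < 7985 <= 2^13 = 8192
So ceil(log2(7985)) = 13

bits = ceil(log2(7985)) = ceil(12.9631) = 13 bits


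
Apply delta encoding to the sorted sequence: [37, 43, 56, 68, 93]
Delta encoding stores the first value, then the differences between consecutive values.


First value: 37
Deltas:
  43 - 37 = 6
  56 - 43 = 13
  68 - 56 = 12
  93 - 68 = 25


Delta encoded: [37, 6, 13, 12, 25]


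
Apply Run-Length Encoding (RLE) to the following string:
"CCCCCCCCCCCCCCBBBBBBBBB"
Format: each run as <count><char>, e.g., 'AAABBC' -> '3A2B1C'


Scanning runs left to right:
  i=0: run of 'C' x 14 -> '14C'
  i=14: run of 'B' x 9 -> '9B'

RLE = 14C9B


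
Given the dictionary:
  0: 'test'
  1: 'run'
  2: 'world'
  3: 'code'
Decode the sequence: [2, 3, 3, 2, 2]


Look up each index in the dictionary:
  2 -> 'world'
  3 -> 'code'
  3 -> 'code'
  2 -> 'world'
  2 -> 'world'

Decoded: "world code code world world"


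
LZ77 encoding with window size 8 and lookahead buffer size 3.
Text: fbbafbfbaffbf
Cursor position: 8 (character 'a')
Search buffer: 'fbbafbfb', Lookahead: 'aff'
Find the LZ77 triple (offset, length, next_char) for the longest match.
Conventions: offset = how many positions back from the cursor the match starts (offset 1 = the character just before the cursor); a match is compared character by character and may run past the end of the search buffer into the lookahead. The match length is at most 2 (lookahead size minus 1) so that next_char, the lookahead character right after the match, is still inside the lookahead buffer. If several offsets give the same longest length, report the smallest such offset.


Try each offset into the search buffer:
  offset=1 (pos 7, char 'b'): match length 0
  offset=2 (pos 6, char 'f'): match length 0
  offset=3 (pos 5, char 'b'): match length 0
  offset=4 (pos 4, char 'f'): match length 0
  offset=5 (pos 3, char 'a'): match length 2
  offset=6 (pos 2, char 'b'): match length 0
  offset=7 (pos 1, char 'b'): match length 0
  offset=8 (pos 0, char 'f'): match length 0
Longest match has length 2 at offset 5.
next_char = character at position 8 + 2 = 10 -> 'f'

Best match: offset=5, length=2 (matching 'af' starting at position 3)
LZ77 triple: (5, 2, 'f')


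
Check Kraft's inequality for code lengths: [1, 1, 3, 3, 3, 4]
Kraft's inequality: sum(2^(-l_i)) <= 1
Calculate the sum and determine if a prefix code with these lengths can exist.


Sum = 2^(-1) + 2^(-1) + 2^(-3) + 2^(-3) + 2^(-3) + 2^(-4)
    = 0.5 + 0.5 + 0.125 + 0.125 + 0.125 + 0.0625
    = 23/16 = 1.4375
Since 1.4375 > 1, Kraft's inequality is NOT satisfied.
A prefix code with these lengths CANNOT exist.

Kraft sum = 1.4375. Not satisfied.


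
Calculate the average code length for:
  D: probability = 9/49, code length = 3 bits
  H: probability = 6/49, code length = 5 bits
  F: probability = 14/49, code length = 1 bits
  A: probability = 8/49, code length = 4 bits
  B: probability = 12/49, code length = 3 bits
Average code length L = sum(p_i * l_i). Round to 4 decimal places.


Weighted contributions p_i * l_i:
  D: (9/49) * 3 = 27/49
  H: (6/49) * 5 = 30/49
  F: (14/49) * 1 = 14/49
  A: (8/49) * 4 = 32/49
  B: (12/49) * 3 = 36/49
Sum = (27 + 30 + 14 + 32 + 36)/49 = 139/49

L = 139/49 = 2.8367 bits/symbol


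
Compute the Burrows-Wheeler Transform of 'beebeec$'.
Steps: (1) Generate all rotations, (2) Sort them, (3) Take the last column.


Rotations (sorted):
  0: $beebeec -> last char: c
  1: beebeec$ -> last char: $
  2: beec$bee -> last char: e
  3: c$beebee -> last char: e
  4: ebeec$be -> last char: e
  5: ec$beebe -> last char: e
  6: eebeec$b -> last char: b
  7: eec$beeb -> last char: b


BWT = c$eeeebb


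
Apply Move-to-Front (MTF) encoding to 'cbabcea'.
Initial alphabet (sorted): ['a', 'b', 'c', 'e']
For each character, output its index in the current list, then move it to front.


MTF encoding:
'c': index 2 in ['a', 'b', 'c', 'e'] -> ['c', 'a', 'b', 'e']
'b': index 2 in ['c', 'a', 'b', 'e'] -> ['b', 'c', 'a', 'e']
'a': index 2 in ['b', 'c', 'a', 'e'] -> ['a', 'b', 'c', 'e']
'b': index 1 in ['a', 'b', 'c', 'e'] -> ['b', 'a', 'c', 'e']
'c': index 2 in ['b', 'a', 'c', 'e'] -> ['c', 'b', 'a', 'e']
'e': index 3 in ['c', 'b', 'a', 'e'] -> ['e', 'c', 'b', 'a']
'a': index 3 in ['e', 'c', 'b', 'a'] -> ['a', 'e', 'c', 'b']


Output: [2, 2, 2, 1, 2, 3, 3]


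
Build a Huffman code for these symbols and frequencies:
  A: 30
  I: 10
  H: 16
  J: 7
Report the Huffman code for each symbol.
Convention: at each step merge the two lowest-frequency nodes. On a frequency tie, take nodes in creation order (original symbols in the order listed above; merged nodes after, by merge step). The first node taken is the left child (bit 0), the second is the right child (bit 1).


Huffman tree construction:
Step 1: Merge J(7) + I(10) = 17
Step 2: Merge H(16) + (J+I)(17) = 33
Step 3: Merge A(30) + (H+(J+I))(33) = 63
Read each symbol's code off the tree from the root (left child = 0, right child = 1).

Codes:
  A: 0 (length 1)
  I: 111 (length 3)
  H: 10 (length 2)
  J: 110 (length 3)
Average code length: 113/63 = 1.7937 bits/symbol


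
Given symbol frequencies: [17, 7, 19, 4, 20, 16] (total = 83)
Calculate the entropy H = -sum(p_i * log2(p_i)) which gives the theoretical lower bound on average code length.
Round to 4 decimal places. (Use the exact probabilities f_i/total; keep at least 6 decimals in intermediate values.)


Per-symbol terms -p_i * log2(p_i) with p_i = f_i/83:
  p = 17/83 = 0.204819: log2(p) = -2.287577, -p*log2(p) = 0.468540
  p = 7/83 = 0.084337: log2(p) = -3.567685, -p*log2(p) = 0.300889
  p = 19/83 = 0.228916: log2(p) = -2.127112, -p*log2(p) = 0.486929
  p = 4/83 = 0.048193: log2(p) = -4.375039, -p*log2(p) = 0.210845
  p = 20/83 = 0.240964: log2(p) = -2.053111, -p*log2(p) = 0.494726
  p = 16/83 = 0.192771: log2(p) = -2.375039, -p*log2(p) = 0.457839
H = 0.468540 + 0.300889 + 0.486929 + 0.210845 + 0.494726 + 0.457839 = 2.419768

H = 2.4198 bits/symbol


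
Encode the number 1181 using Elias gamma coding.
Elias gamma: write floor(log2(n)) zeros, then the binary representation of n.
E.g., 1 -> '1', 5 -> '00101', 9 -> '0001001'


num_bits = floor(log2(1181)) + 1 = 11
leading_zeros = num_bits - 1 = 10
binary(1181) = 10010011101

Elias gamma(1181) = '0000000000' + '10010011101' = 000000000010010011101 (21 bits)


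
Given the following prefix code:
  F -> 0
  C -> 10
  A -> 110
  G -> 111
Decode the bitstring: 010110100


Decoding step by step:
Bits 0 -> F
Bits 10 -> C
Bits 110 -> A
Bits 10 -> C
Bits 0 -> F


Decoded message: FCACF


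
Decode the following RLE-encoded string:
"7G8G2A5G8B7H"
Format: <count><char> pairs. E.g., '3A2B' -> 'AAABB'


Expanding each <count><char> pair:
  7G -> 'GGGGGGG'
  8G -> 'GGGGGGGG'
  2A -> 'AA'
  5G -> 'GGGGG'
  8B -> 'BBBBBBBB'
  7H -> 'HHHHHHH'

Decoded = GGGGGGGGGGGGGGGAAGGGGGBBBBBBBBHHHHHHH


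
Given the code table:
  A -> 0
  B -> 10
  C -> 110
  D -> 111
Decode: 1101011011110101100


Decoding:
110 -> C
10 -> B
110 -> C
111 -> D
10 -> B
10 -> B
110 -> C
0 -> A


Result: CBCDBBCA


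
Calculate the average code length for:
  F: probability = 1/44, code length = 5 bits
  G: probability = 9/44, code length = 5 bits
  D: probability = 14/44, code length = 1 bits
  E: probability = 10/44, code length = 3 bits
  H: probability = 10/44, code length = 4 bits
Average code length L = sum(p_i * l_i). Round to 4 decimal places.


Weighted contributions p_i * l_i:
  F: (1/44) * 5 = 5/44
  G: (9/44) * 5 = 45/44
  D: (14/44) * 1 = 14/44
  E: (10/44) * 3 = 30/44
  H: (10/44) * 4 = 40/44
Sum = (5 + 45 + 14 + 30 + 40)/44 = 134/44

L = 134/44 = 3.0455 bits/symbol


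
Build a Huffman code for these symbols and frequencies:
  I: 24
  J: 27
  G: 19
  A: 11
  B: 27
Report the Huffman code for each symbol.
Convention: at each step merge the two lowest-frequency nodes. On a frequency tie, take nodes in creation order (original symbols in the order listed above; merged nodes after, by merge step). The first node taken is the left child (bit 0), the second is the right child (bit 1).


Huffman tree construction:
Step 1: Merge A(11) + G(19) = 30
Step 2: Merge I(24) + J(27) = 51
Step 3: Merge B(27) + (A+G)(30) = 57
Step 4: Merge (I+J)(51) + (B+(A+G))(57) = 108
Read each symbol's code off the tree from the root (left child = 0, right child = 1).

Codes:
  I: 00 (length 2)
  J: 01 (length 2)
  G: 111 (length 3)
  A: 110 (length 3)
  B: 10 (length 2)
Average code length: 246/108 = 2.2778 bits/symbol


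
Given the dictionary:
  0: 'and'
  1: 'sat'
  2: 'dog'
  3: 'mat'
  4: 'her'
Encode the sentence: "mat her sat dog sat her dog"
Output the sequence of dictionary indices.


Look up each word in the dictionary:
  'mat' -> 3
  'her' -> 4
  'sat' -> 1
  'dog' -> 2
  'sat' -> 1
  'her' -> 4
  'dog' -> 2

Encoded: [3, 4, 1, 2, 1, 4, 2]


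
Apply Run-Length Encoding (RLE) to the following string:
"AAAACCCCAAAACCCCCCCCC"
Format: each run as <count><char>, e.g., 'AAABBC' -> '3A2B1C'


Scanning runs left to right:
  i=0: run of 'A' x 4 -> '4A'
  i=4: run of 'C' x 4 -> '4C'
  i=8: run of 'A' x 4 -> '4A'
  i=12: run of 'C' x 9 -> '9C'

RLE = 4A4C4A9C


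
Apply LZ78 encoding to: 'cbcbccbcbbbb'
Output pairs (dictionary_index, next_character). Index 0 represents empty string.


LZ78 encoding steps:
Dictionary: {0: ''}
Step 1: w='' (idx 0), next='c' -> output (0, 'c'), add 'c' as idx 1
Step 2: w='' (idx 0), next='b' -> output (0, 'b'), add 'b' as idx 2
Step 3: w='c' (idx 1), next='b' -> output (1, 'b'), add 'cb' as idx 3
Step 4: w='c' (idx 1), next='c' -> output (1, 'c'), add 'cc' as idx 4
Step 5: w='b' (idx 2), next='c' -> output (2, 'c'), add 'bc' as idx 5
Step 6: w='b' (idx 2), next='b' -> output (2, 'b'), add 'bb' as idx 6
Step 7: w='bb' (idx 6), end of input -> output (6, '')


Encoded: [(0, 'c'), (0, 'b'), (1, 'b'), (1, 'c'), (2, 'c'), (2, 'b'), (6, '')]


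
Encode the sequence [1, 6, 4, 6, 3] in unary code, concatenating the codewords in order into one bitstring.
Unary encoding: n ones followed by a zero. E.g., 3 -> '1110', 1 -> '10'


Encode each number as n ones followed by a terminating 0:
  1 -> 10 (2 bits)
  6 -> 1111110 (7 bits)
  4 -> 11110 (5 bits)
  6 -> 1111110 (7 bits)
  3 -> 1110 (4 bits)
Total length = 2 + 7 + 5 + 7 + 4 = 25 bits.

Unary([1, 6, 4, 6, 3]) = 1011111101111011111101110 (25 bits)


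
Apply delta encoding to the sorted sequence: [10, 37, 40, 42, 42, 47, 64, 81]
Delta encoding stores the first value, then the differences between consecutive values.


First value: 10
Deltas:
  37 - 10 = 27
  40 - 37 = 3
  42 - 40 = 2
  42 - 42 = 0
  47 - 42 = 5
  64 - 47 = 17
  81 - 64 = 17


Delta encoded: [10, 27, 3, 2, 0, 5, 17, 17]


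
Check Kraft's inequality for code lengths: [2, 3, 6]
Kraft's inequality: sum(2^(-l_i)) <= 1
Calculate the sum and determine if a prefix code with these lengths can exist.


Sum = 2^(-2) + 2^(-3) + 2^(-6)
    = 0.25 + 0.125 + 0.015625
    = 25/64 = 0.390625
Since 0.390625 <= 1, Kraft's inequality IS satisfied.
A prefix code with these lengths CAN exist.

Kraft sum = 0.390625. Satisfied.


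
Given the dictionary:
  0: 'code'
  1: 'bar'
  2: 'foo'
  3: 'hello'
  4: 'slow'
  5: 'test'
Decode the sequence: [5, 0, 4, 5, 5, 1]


Look up each index in the dictionary:
  5 -> 'test'
  0 -> 'code'
  4 -> 'slow'
  5 -> 'test'
  5 -> 'test'
  1 -> 'bar'

Decoded: "test code slow test test bar"


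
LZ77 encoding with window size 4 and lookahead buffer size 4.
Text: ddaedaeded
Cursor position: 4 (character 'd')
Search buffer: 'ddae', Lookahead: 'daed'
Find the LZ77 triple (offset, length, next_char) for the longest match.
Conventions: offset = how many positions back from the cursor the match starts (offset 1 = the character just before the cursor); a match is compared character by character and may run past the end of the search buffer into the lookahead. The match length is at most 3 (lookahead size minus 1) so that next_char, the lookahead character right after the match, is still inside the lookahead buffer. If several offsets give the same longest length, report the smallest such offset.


Try each offset into the search buffer:
  offset=1 (pos 3, char 'e'): match length 0
  offset=2 (pos 2, char 'a'): match length 0
  offset=3 (pos 1, char 'd'): match length 3
  offset=4 (pos 0, char 'd'): match length 1
Longest match has length 3 at offset 3.
next_char = character at position 4 + 3 = 7 -> 'd'

Best match: offset=3, length=3 (matching 'dae' starting at position 1)
LZ77 triple: (3, 3, 'd')


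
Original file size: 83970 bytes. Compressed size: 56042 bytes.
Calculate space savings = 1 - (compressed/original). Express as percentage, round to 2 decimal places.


ratio = compressed/original = 56042/83970 = 0.667405
savings = 1 - ratio = 1 - 0.667405 = 0.332595
as a percentage: 0.332595 * 100 = 33.26%

Space savings = 1 - 56042/83970 = 33.26%


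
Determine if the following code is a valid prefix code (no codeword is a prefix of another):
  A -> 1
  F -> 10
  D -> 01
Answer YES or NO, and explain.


Checking each pair (does one codeword prefix another?):
  A='1' vs F='10': prefix -- VIOLATION

NO -- this is NOT a valid prefix code. A (1) is a prefix of F (10).


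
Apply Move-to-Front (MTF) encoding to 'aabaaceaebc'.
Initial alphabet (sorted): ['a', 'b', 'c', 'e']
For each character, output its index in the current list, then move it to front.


MTF encoding:
'a': index 0 in ['a', 'b', 'c', 'e'] -> ['a', 'b', 'c', 'e']
'a': index 0 in ['a', 'b', 'c', 'e'] -> ['a', 'b', 'c', 'e']
'b': index 1 in ['a', 'b', 'c', 'e'] -> ['b', 'a', 'c', 'e']
'a': index 1 in ['b', 'a', 'c', 'e'] -> ['a', 'b', 'c', 'e']
'a': index 0 in ['a', 'b', 'c', 'e'] -> ['a', 'b', 'c', 'e']
'c': index 2 in ['a', 'b', 'c', 'e'] -> ['c', 'a', 'b', 'e']
'e': index 3 in ['c', 'a', 'b', 'e'] -> ['e', 'c', 'a', 'b']
'a': index 2 in ['e', 'c', 'a', 'b'] -> ['a', 'e', 'c', 'b']
'e': index 1 in ['a', 'e', 'c', 'b'] -> ['e', 'a', 'c', 'b']
'b': index 3 in ['e', 'a', 'c', 'b'] -> ['b', 'e', 'a', 'c']
'c': index 3 in ['b', 'e', 'a', 'c'] -> ['c', 'b', 'e', 'a']


Output: [0, 0, 1, 1, 0, 2, 3, 2, 1, 3, 3]


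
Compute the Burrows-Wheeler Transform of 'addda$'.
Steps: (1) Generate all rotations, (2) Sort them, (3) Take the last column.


Rotations (sorted):
  0: $addda -> last char: a
  1: a$addd -> last char: d
  2: addda$ -> last char: $
  3: da$add -> last char: d
  4: dda$ad -> last char: d
  5: ddda$a -> last char: a


BWT = ad$dda


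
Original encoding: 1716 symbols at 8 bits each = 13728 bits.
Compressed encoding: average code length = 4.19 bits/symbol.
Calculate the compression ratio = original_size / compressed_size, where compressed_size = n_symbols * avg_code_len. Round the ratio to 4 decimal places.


original_size = n_symbols * orig_bits = 1716 * 8 = 13728 bits
compressed_size = n_symbols * avg_code_len = 1716 * 4.19 = 7190.04 bits
ratio = original_size / compressed_size = 13728 / 7190.04 = 1.9093

Compression ratio = 1.9093


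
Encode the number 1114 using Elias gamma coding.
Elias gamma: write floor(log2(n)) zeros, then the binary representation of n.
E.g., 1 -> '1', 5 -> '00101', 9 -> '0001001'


num_bits = floor(log2(1114)) + 1 = 11
leading_zeros = num_bits - 1 = 10
binary(1114) = 10001011010

Elias gamma(1114) = '0000000000' + '10001011010' = 000000000010001011010 (21 bits)


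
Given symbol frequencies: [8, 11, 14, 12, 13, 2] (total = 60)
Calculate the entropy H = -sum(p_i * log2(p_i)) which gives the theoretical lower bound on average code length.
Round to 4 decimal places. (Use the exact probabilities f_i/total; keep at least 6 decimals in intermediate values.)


Per-symbol terms -p_i * log2(p_i) with p_i = f_i/60:
  p = 8/60 = 0.133333: log2(p) = -2.906891, -p*log2(p) = 0.387585
  p = 11/60 = 0.183333: log2(p) = -2.447459, -p*log2(p) = 0.448701
  p = 14/60 = 0.233333: log2(p) = -2.099536, -p*log2(p) = 0.489892
  p = 12/60 = 0.200000: log2(p) = -2.321928, -p*log2(p) = 0.464386
  p = 13/60 = 0.216667: log2(p) = -2.206451, -p*log2(p) = 0.478064
  p = 2/60 = 0.033333: log2(p) = -4.906891, -p*log2(p) = 0.163563
H = 0.387585 + 0.448701 + 0.489892 + 0.464386 + 0.478064 + 0.163563 = 2.432191

H = 2.4322 bits/symbol


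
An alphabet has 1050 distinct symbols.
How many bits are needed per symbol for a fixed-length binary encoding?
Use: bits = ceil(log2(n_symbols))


log2(1050) = 10.0362
Bracket: 2^10 = 1024 < 1050 <= 2^11 = 2048
So ceil(log2(1050)) = 11

bits = ceil(log2(1050)) = ceil(10.0362) = 11 bits


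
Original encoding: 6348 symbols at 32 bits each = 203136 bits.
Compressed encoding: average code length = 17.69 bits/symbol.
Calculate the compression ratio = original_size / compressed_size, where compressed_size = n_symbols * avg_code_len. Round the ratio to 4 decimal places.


original_size = n_symbols * orig_bits = 6348 * 32 = 203136 bits
compressed_size = n_symbols * avg_code_len = 6348 * 17.69 = 112296.12 bits
ratio = original_size / compressed_size = 203136 / 112296.12 = 1.8089

Compression ratio = 1.8089


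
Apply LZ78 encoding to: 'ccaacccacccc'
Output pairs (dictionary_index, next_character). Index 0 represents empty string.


LZ78 encoding steps:
Dictionary: {0: ''}
Step 1: w='' (idx 0), next='c' -> output (0, 'c'), add 'c' as idx 1
Step 2: w='c' (idx 1), next='a' -> output (1, 'a'), add 'ca' as idx 2
Step 3: w='' (idx 0), next='a' -> output (0, 'a'), add 'a' as idx 3
Step 4: w='c' (idx 1), next='c' -> output (1, 'c'), add 'cc' as idx 4
Step 5: w='ca' (idx 2), next='c' -> output (2, 'c'), add 'cac' as idx 5
Step 6: w='cc' (idx 4), next='c' -> output (4, 'c'), add 'ccc' as idx 6


Encoded: [(0, 'c'), (1, 'a'), (0, 'a'), (1, 'c'), (2, 'c'), (4, 'c')]


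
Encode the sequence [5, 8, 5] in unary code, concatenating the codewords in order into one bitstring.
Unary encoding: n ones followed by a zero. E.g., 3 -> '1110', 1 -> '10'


Encode each number as n ones followed by a terminating 0:
  5 -> 111110 (6 bits)
  8 -> 111111110 (9 bits)
  5 -> 111110 (6 bits)
Total length = 6 + 9 + 6 = 21 bits.

Unary([5, 8, 5]) = 111110111111110111110 (21 bits)


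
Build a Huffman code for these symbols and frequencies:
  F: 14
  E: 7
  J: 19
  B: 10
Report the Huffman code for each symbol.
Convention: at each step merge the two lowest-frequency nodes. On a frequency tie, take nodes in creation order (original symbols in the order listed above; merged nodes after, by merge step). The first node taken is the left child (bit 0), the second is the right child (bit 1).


Huffman tree construction:
Step 1: Merge E(7) + B(10) = 17
Step 2: Merge F(14) + (E+B)(17) = 31
Step 3: Merge J(19) + (F+(E+B))(31) = 50
Read each symbol's code off the tree from the root (left child = 0, right child = 1).

Codes:
  F: 10 (length 2)
  E: 110 (length 3)
  J: 0 (length 1)
  B: 111 (length 3)
Average code length: 98/50 = 1.9600 bits/symbol


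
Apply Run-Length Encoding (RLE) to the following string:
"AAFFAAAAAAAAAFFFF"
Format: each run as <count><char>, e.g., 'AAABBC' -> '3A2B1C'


Scanning runs left to right:
  i=0: run of 'A' x 2 -> '2A'
  i=2: run of 'F' x 2 -> '2F'
  i=4: run of 'A' x 9 -> '9A'
  i=13: run of 'F' x 4 -> '4F'

RLE = 2A2F9A4F


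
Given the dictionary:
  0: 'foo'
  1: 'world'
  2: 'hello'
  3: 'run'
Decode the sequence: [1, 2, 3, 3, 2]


Look up each index in the dictionary:
  1 -> 'world'
  2 -> 'hello'
  3 -> 'run'
  3 -> 'run'
  2 -> 'hello'

Decoded: "world hello run run hello"


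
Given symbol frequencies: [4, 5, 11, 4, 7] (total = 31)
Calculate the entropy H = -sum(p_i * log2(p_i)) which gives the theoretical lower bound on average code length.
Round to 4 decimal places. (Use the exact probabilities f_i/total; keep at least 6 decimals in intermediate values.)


Per-symbol terms -p_i * log2(p_i) with p_i = f_i/31:
  p = 4/31 = 0.129032: log2(p) = -2.954196, -p*log2(p) = 0.381187
  p = 5/31 = 0.161290: log2(p) = -2.632268, -p*log2(p) = 0.424559
  p = 11/31 = 0.354839: log2(p) = -1.494765, -p*log2(p) = 0.530400
  p = 4/31 = 0.129032: log2(p) = -2.954196, -p*log2(p) = 0.381187
  p = 7/31 = 0.225806: log2(p) = -2.146841, -p*log2(p) = 0.484771
H = 0.381187 + 0.424559 + 0.530400 + 0.381187 + 0.484771 = 2.202104

H = 2.2021 bits/symbol


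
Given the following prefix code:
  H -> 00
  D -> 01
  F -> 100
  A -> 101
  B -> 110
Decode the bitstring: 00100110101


Decoding step by step:
Bits 00 -> H
Bits 100 -> F
Bits 110 -> B
Bits 101 -> A


Decoded message: HFBA


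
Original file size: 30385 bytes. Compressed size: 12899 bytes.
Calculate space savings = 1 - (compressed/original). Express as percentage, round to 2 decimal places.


ratio = compressed/original = 12899/30385 = 0.424519
savings = 1 - ratio = 1 - 0.424519 = 0.575481
as a percentage: 0.575481 * 100 = 57.55%

Space savings = 1 - 12899/30385 = 57.55%


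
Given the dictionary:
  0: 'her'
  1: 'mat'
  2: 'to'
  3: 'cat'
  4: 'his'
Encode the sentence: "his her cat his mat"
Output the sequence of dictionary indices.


Look up each word in the dictionary:
  'his' -> 4
  'her' -> 0
  'cat' -> 3
  'his' -> 4
  'mat' -> 1

Encoded: [4, 0, 3, 4, 1]


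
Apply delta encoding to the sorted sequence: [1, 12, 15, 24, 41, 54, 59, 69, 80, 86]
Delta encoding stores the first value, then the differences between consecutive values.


First value: 1
Deltas:
  12 - 1 = 11
  15 - 12 = 3
  24 - 15 = 9
  41 - 24 = 17
  54 - 41 = 13
  59 - 54 = 5
  69 - 59 = 10
  80 - 69 = 11
  86 - 80 = 6


Delta encoded: [1, 11, 3, 9, 17, 13, 5, 10, 11, 6]


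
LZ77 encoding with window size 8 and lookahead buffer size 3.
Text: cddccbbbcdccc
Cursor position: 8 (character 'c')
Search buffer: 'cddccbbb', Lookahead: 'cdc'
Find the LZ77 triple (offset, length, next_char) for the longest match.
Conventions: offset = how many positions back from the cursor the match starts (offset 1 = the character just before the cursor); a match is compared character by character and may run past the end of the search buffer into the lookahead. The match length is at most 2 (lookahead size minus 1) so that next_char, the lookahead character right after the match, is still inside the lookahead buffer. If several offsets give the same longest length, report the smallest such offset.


Try each offset into the search buffer:
  offset=1 (pos 7, char 'b'): match length 0
  offset=2 (pos 6, char 'b'): match length 0
  offset=3 (pos 5, char 'b'): match length 0
  offset=4 (pos 4, char 'c'): match length 1
  offset=5 (pos 3, char 'c'): match length 1
  offset=6 (pos 2, char 'd'): match length 0
  offset=7 (pos 1, char 'd'): match length 0
  offset=8 (pos 0, char 'c'): match length 2
Longest match has length 2 at offset 8.
next_char = character at position 8 + 2 = 10 -> 'c'

Best match: offset=8, length=2 (matching 'cd' starting at position 0)
LZ77 triple: (8, 2, 'c')


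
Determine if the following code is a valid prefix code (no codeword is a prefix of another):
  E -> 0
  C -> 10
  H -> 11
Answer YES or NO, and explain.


Checking each pair (does one codeword prefix another?):
  E='0' vs C='10': no prefix
  E='0' vs H='11': no prefix
  C='10' vs E='0': no prefix
  C='10' vs H='11': no prefix
  H='11' vs E='0': no prefix
  H='11' vs C='10': no prefix
No violation found over all pairs.

YES -- this is a valid prefix code. No codeword is a prefix of any other codeword.


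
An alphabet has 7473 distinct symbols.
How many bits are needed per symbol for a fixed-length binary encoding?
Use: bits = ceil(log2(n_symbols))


log2(7473) = 12.8675
Bracket: 2^12 = 4096 < 7473 <= 2^13 = 8192
So ceil(log2(7473)) = 13

bits = ceil(log2(7473)) = ceil(12.8675) = 13 bits


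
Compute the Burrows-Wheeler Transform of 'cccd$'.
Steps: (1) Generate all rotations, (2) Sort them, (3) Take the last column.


Rotations (sorted):
  0: $cccd -> last char: d
  1: cccd$ -> last char: $
  2: ccd$c -> last char: c
  3: cd$cc -> last char: c
  4: d$ccc -> last char: c


BWT = d$ccc


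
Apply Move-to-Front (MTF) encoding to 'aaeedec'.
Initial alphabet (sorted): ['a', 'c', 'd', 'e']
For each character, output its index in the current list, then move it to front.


MTF encoding:
'a': index 0 in ['a', 'c', 'd', 'e'] -> ['a', 'c', 'd', 'e']
'a': index 0 in ['a', 'c', 'd', 'e'] -> ['a', 'c', 'd', 'e']
'e': index 3 in ['a', 'c', 'd', 'e'] -> ['e', 'a', 'c', 'd']
'e': index 0 in ['e', 'a', 'c', 'd'] -> ['e', 'a', 'c', 'd']
'd': index 3 in ['e', 'a', 'c', 'd'] -> ['d', 'e', 'a', 'c']
'e': index 1 in ['d', 'e', 'a', 'c'] -> ['e', 'd', 'a', 'c']
'c': index 3 in ['e', 'd', 'a', 'c'] -> ['c', 'e', 'd', 'a']


Output: [0, 0, 3, 0, 3, 1, 3]


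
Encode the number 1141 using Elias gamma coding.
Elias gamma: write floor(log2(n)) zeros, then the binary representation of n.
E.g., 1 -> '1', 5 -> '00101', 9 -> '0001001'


num_bits = floor(log2(1141)) + 1 = 11
leading_zeros = num_bits - 1 = 10
binary(1141) = 10001110101

Elias gamma(1141) = '0000000000' + '10001110101' = 000000000010001110101 (21 bits)


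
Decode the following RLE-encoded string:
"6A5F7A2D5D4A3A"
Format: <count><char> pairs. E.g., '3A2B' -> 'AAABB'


Expanding each <count><char> pair:
  6A -> 'AAAAAA'
  5F -> 'FFFFF'
  7A -> 'AAAAAAA'
  2D -> 'DD'
  5D -> 'DDDDD'
  4A -> 'AAAA'
  3A -> 'AAA'

Decoded = AAAAAAFFFFFAAAAAAADDDDDDDAAAAAAA


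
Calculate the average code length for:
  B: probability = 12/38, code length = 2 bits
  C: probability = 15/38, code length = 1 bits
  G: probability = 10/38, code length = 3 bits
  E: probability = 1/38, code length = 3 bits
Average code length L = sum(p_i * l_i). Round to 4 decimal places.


Weighted contributions p_i * l_i:
  B: (12/38) * 2 = 24/38
  C: (15/38) * 1 = 15/38
  G: (10/38) * 3 = 30/38
  E: (1/38) * 3 = 3/38
Sum = (24 + 15 + 30 + 3)/38 = 72/38

L = 72/38 = 1.8947 bits/symbol


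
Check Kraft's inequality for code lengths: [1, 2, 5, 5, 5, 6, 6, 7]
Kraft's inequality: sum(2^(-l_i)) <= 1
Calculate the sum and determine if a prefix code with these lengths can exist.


Sum = 2^(-1) + 2^(-2) + 2^(-5) + 2^(-5) + 2^(-5) + 2^(-6) + 2^(-6) + 2^(-7)
    = 0.5 + 0.25 + 0.03125 + 0.03125 + 0.03125 + 0.015625 + 0.015625 + 0.0078125
    = 113/128 = 0.8828125
Since 0.8828125 <= 1, Kraft's inequality IS satisfied.
A prefix code with these lengths CAN exist.

Kraft sum = 0.8828125. Satisfied.


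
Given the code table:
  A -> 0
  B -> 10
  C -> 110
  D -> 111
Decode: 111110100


Decoding:
111 -> D
110 -> C
10 -> B
0 -> A


Result: DCBA


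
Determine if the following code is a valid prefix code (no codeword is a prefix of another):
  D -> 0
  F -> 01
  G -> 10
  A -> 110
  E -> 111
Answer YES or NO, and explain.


Checking each pair (does one codeword prefix another?):
  D='0' vs F='01': prefix -- VIOLATION

NO -- this is NOT a valid prefix code. D (0) is a prefix of F (01).


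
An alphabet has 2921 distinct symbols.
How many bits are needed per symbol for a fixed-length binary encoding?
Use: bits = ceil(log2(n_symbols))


log2(2921) = 11.5122
Bracket: 2^11 = 2048 < 2921 <= 2^12 = 4096
So ceil(log2(2921)) = 12

bits = ceil(log2(2921)) = ceil(11.5122) = 12 bits


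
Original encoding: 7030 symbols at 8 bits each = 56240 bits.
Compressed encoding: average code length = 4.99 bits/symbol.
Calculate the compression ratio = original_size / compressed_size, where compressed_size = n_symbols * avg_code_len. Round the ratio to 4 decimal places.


original_size = n_symbols * orig_bits = 7030 * 8 = 56240 bits
compressed_size = n_symbols * avg_code_len = 7030 * 4.99 = 35079.7 bits
ratio = original_size / compressed_size = 56240 / 35079.7 = 1.6032

Compression ratio = 1.6032


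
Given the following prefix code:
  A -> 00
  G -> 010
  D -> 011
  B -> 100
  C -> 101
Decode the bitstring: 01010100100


Decoding step by step:
Bits 010 -> G
Bits 101 -> C
Bits 00 -> A
Bits 100 -> B


Decoded message: GCAB


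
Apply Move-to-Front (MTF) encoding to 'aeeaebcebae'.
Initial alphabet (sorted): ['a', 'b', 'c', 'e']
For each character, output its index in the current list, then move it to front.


MTF encoding:
'a': index 0 in ['a', 'b', 'c', 'e'] -> ['a', 'b', 'c', 'e']
'e': index 3 in ['a', 'b', 'c', 'e'] -> ['e', 'a', 'b', 'c']
'e': index 0 in ['e', 'a', 'b', 'c'] -> ['e', 'a', 'b', 'c']
'a': index 1 in ['e', 'a', 'b', 'c'] -> ['a', 'e', 'b', 'c']
'e': index 1 in ['a', 'e', 'b', 'c'] -> ['e', 'a', 'b', 'c']
'b': index 2 in ['e', 'a', 'b', 'c'] -> ['b', 'e', 'a', 'c']
'c': index 3 in ['b', 'e', 'a', 'c'] -> ['c', 'b', 'e', 'a']
'e': index 2 in ['c', 'b', 'e', 'a'] -> ['e', 'c', 'b', 'a']
'b': index 2 in ['e', 'c', 'b', 'a'] -> ['b', 'e', 'c', 'a']
'a': index 3 in ['b', 'e', 'c', 'a'] -> ['a', 'b', 'e', 'c']
'e': index 2 in ['a', 'b', 'e', 'c'] -> ['e', 'a', 'b', 'c']


Output: [0, 3, 0, 1, 1, 2, 3, 2, 2, 3, 2]


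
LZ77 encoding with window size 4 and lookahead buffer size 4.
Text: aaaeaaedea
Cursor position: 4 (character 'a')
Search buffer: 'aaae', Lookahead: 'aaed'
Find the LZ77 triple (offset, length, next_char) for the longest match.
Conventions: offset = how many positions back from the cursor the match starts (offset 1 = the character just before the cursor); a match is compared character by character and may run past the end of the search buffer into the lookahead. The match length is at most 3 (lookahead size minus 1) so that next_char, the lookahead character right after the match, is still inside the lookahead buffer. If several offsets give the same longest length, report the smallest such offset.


Try each offset into the search buffer:
  offset=1 (pos 3, char 'e'): match length 0
  offset=2 (pos 2, char 'a'): match length 1
  offset=3 (pos 1, char 'a'): match length 3
  offset=4 (pos 0, char 'a'): match length 2
Longest match has length 3 at offset 3.
next_char = character at position 4 + 3 = 7 -> 'd'

Best match: offset=3, length=3 (matching 'aae' starting at position 1)
LZ77 triple: (3, 3, 'd')


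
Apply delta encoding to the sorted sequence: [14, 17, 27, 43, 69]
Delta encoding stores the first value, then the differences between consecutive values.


First value: 14
Deltas:
  17 - 14 = 3
  27 - 17 = 10
  43 - 27 = 16
  69 - 43 = 26


Delta encoded: [14, 3, 10, 16, 26]


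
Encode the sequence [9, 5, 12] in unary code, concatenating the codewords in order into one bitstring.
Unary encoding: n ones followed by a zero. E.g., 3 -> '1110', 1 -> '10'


Encode each number as n ones followed by a terminating 0:
  9 -> 1111111110 (10 bits)
  5 -> 111110 (6 bits)
  12 -> 1111111111110 (13 bits)
Total length = 10 + 6 + 13 = 29 bits.

Unary([9, 5, 12]) = 11111111101111101111111111110 (29 bits)


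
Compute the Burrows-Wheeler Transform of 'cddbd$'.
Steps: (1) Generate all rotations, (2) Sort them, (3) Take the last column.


Rotations (sorted):
  0: $cddbd -> last char: d
  1: bd$cdd -> last char: d
  2: cddbd$ -> last char: $
  3: d$cddb -> last char: b
  4: dbd$cd -> last char: d
  5: ddbd$c -> last char: c


BWT = dd$bdc


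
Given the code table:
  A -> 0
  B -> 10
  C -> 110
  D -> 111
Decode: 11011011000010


Decoding:
110 -> C
110 -> C
110 -> C
0 -> A
0 -> A
0 -> A
10 -> B


Result: CCCAAAB


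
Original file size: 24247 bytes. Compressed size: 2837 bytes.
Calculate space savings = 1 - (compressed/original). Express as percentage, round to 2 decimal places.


ratio = compressed/original = 2837/24247 = 0.117004
savings = 1 - ratio = 1 - 0.117004 = 0.882996
as a percentage: 0.882996 * 100 = 88.3%

Space savings = 1 - 2837/24247 = 88.3%


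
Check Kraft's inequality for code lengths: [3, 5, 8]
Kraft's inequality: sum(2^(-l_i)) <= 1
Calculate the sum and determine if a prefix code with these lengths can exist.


Sum = 2^(-3) + 2^(-5) + 2^(-8)
    = 0.125 + 0.03125 + 0.00390625
    = 41/256 = 0.16015625
Since 0.16015625 <= 1, Kraft's inequality IS satisfied.
A prefix code with these lengths CAN exist.

Kraft sum = 0.16015625. Satisfied.


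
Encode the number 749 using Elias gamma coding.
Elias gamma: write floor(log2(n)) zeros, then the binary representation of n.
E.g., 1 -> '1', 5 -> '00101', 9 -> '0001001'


num_bits = floor(log2(749)) + 1 = 10
leading_zeros = num_bits - 1 = 9
binary(749) = 1011101101

Elias gamma(749) = '000000000' + '1011101101' = 0000000001011101101 (19 bits)


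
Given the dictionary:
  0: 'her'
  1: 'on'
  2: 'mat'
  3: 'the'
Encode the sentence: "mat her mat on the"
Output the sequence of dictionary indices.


Look up each word in the dictionary:
  'mat' -> 2
  'her' -> 0
  'mat' -> 2
  'on' -> 1
  'the' -> 3

Encoded: [2, 0, 2, 1, 3]


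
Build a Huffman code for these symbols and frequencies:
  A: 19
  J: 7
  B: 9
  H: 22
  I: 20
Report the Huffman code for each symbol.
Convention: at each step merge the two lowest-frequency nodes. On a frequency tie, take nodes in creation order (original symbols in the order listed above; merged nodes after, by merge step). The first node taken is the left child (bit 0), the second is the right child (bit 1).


Huffman tree construction:
Step 1: Merge J(7) + B(9) = 16
Step 2: Merge (J+B)(16) + A(19) = 35
Step 3: Merge I(20) + H(22) = 42
Step 4: Merge ((J+B)+A)(35) + (I+H)(42) = 77
Read each symbol's code off the tree from the root (left child = 0, right child = 1).

Codes:
  A: 01 (length 2)
  J: 000 (length 3)
  B: 001 (length 3)
  H: 11 (length 2)
  I: 10 (length 2)
Average code length: 170/77 = 2.2078 bits/symbol


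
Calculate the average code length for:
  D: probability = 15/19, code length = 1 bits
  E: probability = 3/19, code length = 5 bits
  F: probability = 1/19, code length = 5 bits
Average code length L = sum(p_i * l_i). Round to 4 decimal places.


Weighted contributions p_i * l_i:
  D: (15/19) * 1 = 15/19
  E: (3/19) * 5 = 15/19
  F: (1/19) * 5 = 5/19
Sum = (15 + 15 + 5)/19 = 35/19

L = 35/19 = 1.8421 bits/symbol


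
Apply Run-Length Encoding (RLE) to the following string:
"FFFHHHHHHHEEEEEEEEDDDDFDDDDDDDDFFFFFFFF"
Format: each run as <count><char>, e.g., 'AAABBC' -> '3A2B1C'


Scanning runs left to right:
  i=0: run of 'F' x 3 -> '3F'
  i=3: run of 'H' x 7 -> '7H'
  i=10: run of 'E' x 8 -> '8E'
  i=18: run of 'D' x 4 -> '4D'
  i=22: run of 'F' x 1 -> '1F'
  i=23: run of 'D' x 8 -> '8D'
  i=31: run of 'F' x 8 -> '8F'

RLE = 3F7H8E4D1F8D8F


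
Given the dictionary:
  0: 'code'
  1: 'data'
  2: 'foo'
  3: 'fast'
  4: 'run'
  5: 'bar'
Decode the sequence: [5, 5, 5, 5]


Look up each index in the dictionary:
  5 -> 'bar'
  5 -> 'bar'
  5 -> 'bar'
  5 -> 'bar'

Decoded: "bar bar bar bar"


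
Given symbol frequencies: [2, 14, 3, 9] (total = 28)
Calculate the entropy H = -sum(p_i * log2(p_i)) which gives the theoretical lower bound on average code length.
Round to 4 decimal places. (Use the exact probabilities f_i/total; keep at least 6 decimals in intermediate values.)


Per-symbol terms -p_i * log2(p_i) with p_i = f_i/28:
  p = 2/28 = 0.071429: log2(p) = -3.807355, -p*log2(p) = 0.271954
  p = 14/28 = 0.500000: log2(p) = -1.000000, -p*log2(p) = 0.500000
  p = 3/28 = 0.107143: log2(p) = -3.222392, -p*log2(p) = 0.345256
  p = 9/28 = 0.321429: log2(p) = -1.637430, -p*log2(p) = 0.526317
H = 0.271954 + 0.500000 + 0.345256 + 0.526317 = 1.643527

H = 1.6435 bits/symbol


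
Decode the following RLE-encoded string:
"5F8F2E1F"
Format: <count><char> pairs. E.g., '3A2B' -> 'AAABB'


Expanding each <count><char> pair:
  5F -> 'FFFFF'
  8F -> 'FFFFFFFF'
  2E -> 'EE'
  1F -> 'F'

Decoded = FFFFFFFFFFFFFEEF


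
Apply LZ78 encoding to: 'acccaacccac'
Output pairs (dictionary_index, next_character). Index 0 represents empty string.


LZ78 encoding steps:
Dictionary: {0: ''}
Step 1: w='' (idx 0), next='a' -> output (0, 'a'), add 'a' as idx 1
Step 2: w='' (idx 0), next='c' -> output (0, 'c'), add 'c' as idx 2
Step 3: w='c' (idx 2), next='c' -> output (2, 'c'), add 'cc' as idx 3
Step 4: w='a' (idx 1), next='a' -> output (1, 'a'), add 'aa' as idx 4
Step 5: w='cc' (idx 3), next='c' -> output (3, 'c'), add 'ccc' as idx 5
Step 6: w='a' (idx 1), next='c' -> output (1, 'c'), add 'ac' as idx 6


Encoded: [(0, 'a'), (0, 'c'), (2, 'c'), (1, 'a'), (3, 'c'), (1, 'c')]


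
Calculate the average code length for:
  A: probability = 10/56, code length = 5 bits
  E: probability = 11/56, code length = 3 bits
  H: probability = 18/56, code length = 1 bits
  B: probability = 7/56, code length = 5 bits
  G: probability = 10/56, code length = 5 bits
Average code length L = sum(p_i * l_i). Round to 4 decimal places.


Weighted contributions p_i * l_i:
  A: (10/56) * 5 = 50/56
  E: (11/56) * 3 = 33/56
  H: (18/56) * 1 = 18/56
  B: (7/56) * 5 = 35/56
  G: (10/56) * 5 = 50/56
Sum = (50 + 33 + 18 + 35 + 50)/56 = 186/56

L = 186/56 = 3.3214 bits/symbol


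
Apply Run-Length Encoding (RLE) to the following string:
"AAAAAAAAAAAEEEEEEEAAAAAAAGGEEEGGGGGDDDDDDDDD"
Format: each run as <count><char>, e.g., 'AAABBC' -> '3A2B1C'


Scanning runs left to right:
  i=0: run of 'A' x 11 -> '11A'
  i=11: run of 'E' x 7 -> '7E'
  i=18: run of 'A' x 7 -> '7A'
  i=25: run of 'G' x 2 -> '2G'
  i=27: run of 'E' x 3 -> '3E'
  i=30: run of 'G' x 5 -> '5G'
  i=35: run of 'D' x 9 -> '9D'

RLE = 11A7E7A2G3E5G9D
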